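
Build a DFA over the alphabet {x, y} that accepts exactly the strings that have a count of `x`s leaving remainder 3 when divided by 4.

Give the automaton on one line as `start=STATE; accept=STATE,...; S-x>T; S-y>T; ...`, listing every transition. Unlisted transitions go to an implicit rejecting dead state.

The only thing that matters is how many `x`s have appeared, reduced mod 4. Use one state per residue: A for 0, …, D for 3. Reading `x` moves to the next residue; anything else stays put. D is accepting.
       x  y 
>  A   B  A 
   B   C  B 
   C   D  C 
 * D   A  D 
(> = start, * = accepting)

start=A; accept=D; A-x>B; A-y>A; B-x>C; B-y>B; C-x>D; C-y>C; D-x>A; D-y>D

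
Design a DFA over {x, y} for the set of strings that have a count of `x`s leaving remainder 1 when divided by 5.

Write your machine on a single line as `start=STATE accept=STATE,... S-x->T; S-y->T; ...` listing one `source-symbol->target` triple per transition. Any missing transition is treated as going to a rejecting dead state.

The only thing that matters is how many `x`s have appeared, reduced mod 5. Use one state per residue: q0 for 0, …, q4 for 4. Reading `x` moves to the next residue; anything else stays put. q1 is accepting.
5 states suffice.
        x   y  
>  q0   q1  q0 
 * q1   q2  q1 
   q2   q3  q2 
   q3   q4  q3 
   q4   q0  q4 
(> = start, * = accepting)

start=q0; accept=q1; q0-x->q1; q0-y->q0; q1-x->q2; q1-y->q1; q2-x->q3; q2-y->q2; q3-x->q4; q3-y->q3; q4-x->q0; q4-y->q4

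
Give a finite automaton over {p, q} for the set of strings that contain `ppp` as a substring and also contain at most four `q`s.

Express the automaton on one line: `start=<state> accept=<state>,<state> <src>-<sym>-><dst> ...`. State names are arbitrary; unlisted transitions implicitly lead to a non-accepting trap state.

Handle the two conditions separately and then intersect. One (4 states) tracks whether and how much of `ppp` has been seen; the other (6 states) tracks the count of `q`s, saturating at 5. Each combined state is a pair, one component from each; accept when both components accept. Minimizing collapses redundant product states.
A 21-state machine:
          p    q  
>  S0     S1   S2 
   S1     S3   S2 
   S2     S4   S5 
   S3     S6   S2 
   S4     S7   S5 
   S5     S8   S9 
 * S6     S6  S10 
   S7    S10   S5 
   S8    S11   S9 
   S9    S12  S13 
 * S10   S10  S14 
   S11   S14   S9 
   S12   S15  S13 
   S13   S16  S17 
 * S14   S14  S18 
   S15   S18  S13 
   S16   S19  S17 
   S17   S17  S17 
 * S18   S18  S20 
   S19   S20  S17 
 * S20   S20  S17 
(> = start, * = accepting)

start=S0 accept=S6,S10,S14,S18,S20 S0-p->S1 S0-q->S2 S1-p->S3 S1-q->S2 S2-p->S4 S2-q->S5 S3-p->S6 S3-q->S2 S4-p->S7 S4-q->S5 S5-p->S8 S5-q->S9 S6-p->S6 S6-q->S10 S7-p->S10 S7-q->S5 S8-p->S11 S8-q->S9 S9-p->S12 S9-q->S13 S10-p->S10 S10-q->S14 S11-p->S14 S11-q->S9 S12-p->S15 S12-q->S13 S13-p->S16 S13-q->S17 S14-p->S14 S14-q->S18 S15-p->S18 S15-q->S13 S16-p->S19 S16-q->S17 S17-p->S17 S17-q->S17 S18-p->S18 S18-q->S20 S19-p->S20 S19-q->S17 S20-p->S20 S20-q->S17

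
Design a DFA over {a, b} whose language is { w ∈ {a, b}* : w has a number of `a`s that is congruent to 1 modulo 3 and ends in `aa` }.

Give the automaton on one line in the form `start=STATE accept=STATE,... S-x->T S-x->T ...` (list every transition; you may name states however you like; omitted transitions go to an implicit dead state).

start=s0 accept=s7 s0-a->s1 s0-b->s0 s1-a->s2 s1-b->s3 s2-a->s4 s2-b->s5 s3-a->s6 s3-b->s3 s4-a->s7 s4-b->s0 s5-a->s8 s5-b->s5 s6-a->s4 s6-b->s5 s7-a->s2 s7-b->s3 s8-a->s7 s8-b->s0

Handle the two conditions separately and then intersect. The first has 3 states tracking the count of `a`s modulo 3; the second has 3 states tracking how much of the suffix `aa` has currently been matched. A product state is a pair (one from each), accepting exactly when both do.
9 states suffice.
        a   b  
>  s0   s1  s0 
   s1   s2  s3 
   s2   s4  s5 
   s3   s6  s3 
   s4   s7  s0 
   s5   s8  s5 
   s6   s4  s5 
 * s7   s2  s3 
   s8   s7  s0 
(> = start, * = accepting)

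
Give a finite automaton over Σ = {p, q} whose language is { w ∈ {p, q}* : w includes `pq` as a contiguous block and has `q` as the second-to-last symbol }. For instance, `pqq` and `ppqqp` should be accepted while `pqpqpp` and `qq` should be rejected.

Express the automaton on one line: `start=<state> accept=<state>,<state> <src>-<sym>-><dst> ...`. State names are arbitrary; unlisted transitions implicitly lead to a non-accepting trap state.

Build one automaton per condition and run them in lockstep. The first has 3 states tracking whether and how much of `pq` has been seen; the second has 7 states tracking the last 2 symbols read. A product state is a pair (one from each), accepting exactly when both do.
With 10 states:
       p  q 
>  A   B  C 
   B   D  E 
   C   F  G 
   D   D  E 
   E   H  I 
   F   D  E 
   G   F  G 
 * H   J  E 
 * I   H  I 
   J   J  E 
(> = start, * = accepting)

start=A accept=H,I A-p->B A-q->C B-p->D B-q->E C-p->F C-q->G D-p->D D-q->E E-p->H E-q->I F-p->D F-q->E G-p->F G-q->G H-p->J H-q->E I-p->H I-q->I J-p->J J-q->E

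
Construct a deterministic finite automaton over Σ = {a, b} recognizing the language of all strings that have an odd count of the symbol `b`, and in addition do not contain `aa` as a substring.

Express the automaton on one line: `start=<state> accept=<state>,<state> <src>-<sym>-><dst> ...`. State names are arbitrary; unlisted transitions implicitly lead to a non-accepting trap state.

Handle the two conditions separately and then intersect. The first has 2 states tracking the count of `b`s modulo 2; the second has 3 states tracking partial matches of the forbidden pattern `aa`. A product state is a pair (one from each), accepting exactly when both do. Minimizing collapses redundant product states.
A 5-state machine:
        a   b  
>  q0   q1  q2 
   q1   q3  q2 
 * q2   q4  q0 
   q3   q3  q3 
 * q4   q3  q0 
(> = start, * = accepting)

start=q0 accept=q2,q4 q0-a->q1 q0-b->q2 q1-a->q3 q1-b->q2 q2-a->q4 q2-b->q0 q3-a->q3 q3-b->q3 q4-a->q3 q4-b->q0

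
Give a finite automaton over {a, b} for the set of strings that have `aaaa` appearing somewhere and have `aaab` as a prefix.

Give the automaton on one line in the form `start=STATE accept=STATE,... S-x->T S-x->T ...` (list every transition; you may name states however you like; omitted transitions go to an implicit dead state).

Build one automaton per condition and run them in lockstep. The first has 5 states tracking whether and how much of `aaaa` has been seen; the second has 6 states tracking whether the input so far still matches the prefix `aaab`. A product state is a pair (one from each), accepting exactly when both do.
A 14-state machine:
          a    b  
>  S0     S1   S2 
   S1     S3   S2 
   S2     S4   S2 
   S3     S5   S2 
   S4     S6   S2 
   S5     S7   S8 
   S6     S9   S2 
   S7     S7   S7 
   S8    S10   S8 
   S9     S7   S2 
   S10   S11   S8 
   S11   S12   S8 
   S12   S13   S8 
 * S13   S13  S13 
(> = start, * = accepting)

start=S0 accept=S13 S0-a->S1 S0-b->S2 S1-a->S3 S1-b->S2 S2-a->S4 S2-b->S2 S3-a->S5 S3-b->S2 S4-a->S6 S4-b->S2 S5-a->S7 S5-b->S8 S6-a->S9 S6-b->S2 S7-a->S7 S7-b->S7 S8-a->S10 S8-b->S8 S9-a->S7 S9-b->S2 S10-a->S11 S10-b->S8 S11-a->S12 S11-b->S8 S12-a->S13 S12-b->S8 S13-a->S13 S13-b->S13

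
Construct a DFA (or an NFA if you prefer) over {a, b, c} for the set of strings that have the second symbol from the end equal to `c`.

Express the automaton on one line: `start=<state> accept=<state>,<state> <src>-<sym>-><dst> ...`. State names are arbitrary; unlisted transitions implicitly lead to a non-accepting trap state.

A DFA must remember the last 2 symbols (since which symbol is second-to-last isn't known until the input ends). Use one state per possible window of the last ≤2 symbols; accept from those whose window starts with `c`.
13 states suffice.
          a    b    c  
>  s0     s1   s2   s3 
   s1     s4   s5   s6 
   s2     s7   s8   s9 
   s3    s10  s11  s12 
   s4     s4   s5   s6 
   s5     s7   s8   s9 
   s6    s10  s11  s12 
   s7     s4   s5   s6 
   s8     s7   s8   s9 
   s9    s10  s11  s12 
 * s10    s4   s5   s6 
 * s11    s7   s8   s9 
 * s12   s10  s11  s12 
(> = start, * = accepting)

start=s0 accept=s10,s11,s12 s0-a->s1 s0-b->s2 s0-c->s3 s1-a->s4 s1-b->s5 s1-c->s6 s2-a->s7 s2-b->s8 s2-c->s9 s3-a->s10 s3-b->s11 s3-c->s12 s4-a->s4 s4-b->s5 s4-c->s6 s5-a->s7 s5-b->s8 s5-c->s9 s6-a->s10 s6-b->s11 s6-c->s12 s7-a->s4 s7-b->s5 s7-c->s6 s8-a->s7 s8-b->s8 s8-c->s9 s9-a->s10 s9-b->s11 s9-c->s12 s10-a->s4 s10-b->s5 s10-c->s6 s11-a->s7 s11-b->s8 s11-c->s9 s12-a->s10 s12-b->s11 s12-c->s12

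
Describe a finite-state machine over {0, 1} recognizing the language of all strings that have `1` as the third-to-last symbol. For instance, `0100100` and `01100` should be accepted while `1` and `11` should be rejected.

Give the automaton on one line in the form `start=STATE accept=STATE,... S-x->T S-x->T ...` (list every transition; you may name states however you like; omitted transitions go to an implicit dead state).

A DFA must remember the last 3 symbols (since which symbol is third-to-last isn't known until the input ends). Use one state per possible window of the last ≤3 symbols; accept from those whose window starts with `1`.
A 15-state machine:
          0    1  
>  q0     q1   q2 
   q1     q3   q4 
   q2     q5   q6 
   q3     q7   q8 
   q4     q9  q10 
   q5    q11  q12 
   q6    q13  q14 
   q7     q7   q8 
   q8     q9  q10 
   q9    q11  q12 
   q10   q13  q14 
 * q11    q7   q8 
 * q12    q9  q10 
 * q13   q11  q12 
 * q14   q13  q14 
(> = start, * = accepting)

start=q0 accept=q11,q12,q13,q14 q0-0->q1 q0-1->q2 q1-0->q3 q1-1->q4 q2-0->q5 q2-1->q6 q3-0->q7 q3-1->q8 q4-0->q9 q4-1->q10 q5-0->q11 q5-1->q12 q6-0->q13 q6-1->q14 q7-0->q7 q7-1->q8 q8-0->q9 q8-1->q10 q9-0->q11 q9-1->q12 q10-0->q13 q10-1->q14 q11-0->q7 q11-1->q8 q12-0->q9 q12-1->q10 q13-0->q11 q13-1->q12 q14-0->q13 q14-1->q14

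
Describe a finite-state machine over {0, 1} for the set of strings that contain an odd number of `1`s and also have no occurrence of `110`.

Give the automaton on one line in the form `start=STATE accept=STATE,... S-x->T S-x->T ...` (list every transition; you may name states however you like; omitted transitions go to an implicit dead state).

start=s0 accept=s1,s2,s6 s0-0->s0 s0-1->s1 s1-0->s2 s1-1->s3 s2-0->s2 s2-1->s4 s3-0->s5 s3-1->s6 s4-0->s0 s4-1->s6 s5-0->s5 s5-1->s7 s6-0->s7 s6-1->s3 s7-0->s7 s7-1->s5

Build one automaton per condition and run them in lockstep. One (2 states) tracks the count of `1`s modulo 2; the other (4 states) tracks partial matches of the forbidden pattern `110`. Each combined state is a pair, one component from each; accept when both components accept.
An 8-state machine:
        0   1  
>  s0   s0  s1 
 * s1   s2  s3 
 * s2   s2  s4 
   s3   s5  s6 
   s4   s0  s6 
   s5   s5  s7 
 * s6   s7  s3 
   s7   s7  s5 
(> = start, * = accepting)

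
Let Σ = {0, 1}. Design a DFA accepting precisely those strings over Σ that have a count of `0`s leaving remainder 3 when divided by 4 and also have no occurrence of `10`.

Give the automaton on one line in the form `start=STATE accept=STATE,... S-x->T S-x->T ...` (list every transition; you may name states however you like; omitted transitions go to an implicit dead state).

Handle the two conditions separately and then intersect. One (4 states) tracks the count of `0`s modulo 4; the other (3 states) tracks partial matches of the forbidden pattern `10`. Each combined state is a pair, one component from each; accept when both components accept.
          0    1  
>  q0     q1   q2 
   q1     q3   q4 
   q2     q5   q2 
   q3     q6   q7 
   q4     q8   q4 
   q5     q8   q5 
 * q6     q0   q9 
   q7    q10   q7 
   q8    q10   q8 
 * q9    q11   q9 
   q10   q11  q10 
   q11    q5  q11 
(> = start, * = accepting)

start=q0 accept=q6,q9 q0-0->q1 q0-1->q2 q1-0->q3 q1-1->q4 q2-0->q5 q2-1->q2 q3-0->q6 q3-1->q7 q4-0->q8 q4-1->q4 q5-0->q8 q5-1->q5 q6-0->q0 q6-1->q9 q7-0->q10 q7-1->q7 q8-0->q10 q8-1->q8 q9-0->q11 q9-1->q9 q10-0->q11 q10-1->q10 q11-0->q5 q11-1->q11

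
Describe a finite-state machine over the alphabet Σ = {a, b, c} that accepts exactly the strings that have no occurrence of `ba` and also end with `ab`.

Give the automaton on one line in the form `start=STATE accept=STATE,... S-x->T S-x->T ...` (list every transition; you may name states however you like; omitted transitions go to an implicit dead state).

Run two small machines in parallel and take their product. One (3 states) tracks partial matches of the forbidden pattern `ba`; the other (3 states) tracks how much of the suffix `ab` has currently been matched. Each combined state is a pair, one component from each; accept when both components accept. Equivalent product states are then merged.
5 states suffice.
        a   b   c  
>  s0   s1  s2  s0 
   s1   s1  s3  s0 
   s2   s4  s2  s0 
 * s3   s4  s2  s0 
   s4   s4  s4  s4 
(> = start, * = accepting)

start=s0 accept=s3 s0-a->s1 s0-b->s2 s0-c->s0 s1-a->s1 s1-b->s3 s1-c->s0 s2-a->s4 s2-b->s2 s2-c->s0 s3-a->s4 s3-b->s2 s3-c->s0 s4-a->s4 s4-b->s4 s4-c->s4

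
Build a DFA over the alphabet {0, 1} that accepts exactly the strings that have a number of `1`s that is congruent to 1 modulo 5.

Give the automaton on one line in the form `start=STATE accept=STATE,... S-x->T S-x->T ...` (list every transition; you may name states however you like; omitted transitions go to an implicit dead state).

start=A accept=B A-0->A A-1->B B-0->B B-1->C C-0->C C-1->D D-0->D D-1->E E-0->E E-1->A

The only thing that matters is how many `1`s have appeared, reduced mod 5. Use one state per residue: A for 0, …, E for 4. Reading `1` moves to the next residue; anything else stays put. B is accepting.
5 states suffice.
       0  1 
>  A   A  B 
 * B   B  C 
   C   C  D 
   D   D  E 
   E   E  A 
(> = start, * = accepting)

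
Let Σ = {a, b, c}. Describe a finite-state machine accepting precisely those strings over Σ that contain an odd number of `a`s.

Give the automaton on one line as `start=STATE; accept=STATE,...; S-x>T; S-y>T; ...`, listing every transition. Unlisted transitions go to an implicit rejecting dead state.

start=q0; accept=q1; q0-a>q1; q0-b>q0; q0-c>q0; q1-a>q0; q1-b>q1; q1-c>q1

The only thing that matters is how many `a`s have appeared, reduced mod 2. Use one state per residue: q0 for 0, …, q1 for 1. Reading `a` moves to the next residue; anything else stays put. q1 is accepting.
With 2 states:
        a   b   c  
>  q0   q1  q0  q0 
 * q1   q0  q1  q1 
(> = start, * = accepting)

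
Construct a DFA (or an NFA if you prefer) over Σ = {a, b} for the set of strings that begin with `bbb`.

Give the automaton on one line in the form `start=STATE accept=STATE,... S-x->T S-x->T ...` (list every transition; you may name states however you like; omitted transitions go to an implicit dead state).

start=s0 accept=s3 s0-a->s4 s0-b->s1 s1-a->s4 s1-b->s2 s2-a->s4 s2-b->s3 s3-a->s3 s3-b->s3 s4-a->s4 s4-b->s4

Check the first 3 symbols one by one: s0 through s2 record how many have matched `bbb` so far; any wrong symbol goes to the dead state s4. After all 3 match we enter the accepting sink s3.
With 5 states:
        a   b  
>  s0   s4  s1 
   s1   s4  s2 
   s2   s4  s3 
 * s3   s3  s3 
   s4   s4  s4 
(> = start, * = accepting)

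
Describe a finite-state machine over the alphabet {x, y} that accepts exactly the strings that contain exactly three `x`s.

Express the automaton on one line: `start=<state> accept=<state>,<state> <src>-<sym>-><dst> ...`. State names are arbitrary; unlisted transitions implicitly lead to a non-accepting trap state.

Count `x`s, saturating at 4: states q0 through q3 mean 0 through 3 `x`s seen; q4 means more than 3. Each `x` increments (capped at q4); other symbols loop. Accept from {q3}.
5 states suffice.
        x   y  
>  q0   q1  q0 
   q1   q2  q1 
   q2   q3  q2 
 * q3   q4  q3 
   q4   q4  q4 
(> = start, * = accepting)

start=q0 accept=q3 q0-x->q1 q0-y->q0 q1-x->q2 q1-y->q1 q2-x->q3 q2-y->q2 q3-x->q4 q3-y->q3 q4-x->q4 q4-y->q4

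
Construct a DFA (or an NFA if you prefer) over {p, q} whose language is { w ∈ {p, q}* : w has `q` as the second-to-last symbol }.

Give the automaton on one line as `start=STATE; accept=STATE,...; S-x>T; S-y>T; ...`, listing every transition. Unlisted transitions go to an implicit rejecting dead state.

Because acceptance depends on a position counted from the end, the machine has to buffer the most recent 2 symbols. Make each state the string of the last up-to-2 symbols read; on input `x` shift the window left and append `x`. Accept when the buffered window has length 2 and begins with `q`.
With 7 states:
        p   q  
>  s0   s1  s2 
   s1   s3  s4 
   s2   s5  s6 
   s3   s3  s4 
   s4   s5  s6 
 * s5   s3  s4 
 * s6   s5  s6 
(> = start, * = accepting)

start=s0; accept=s5,s6; s0-p>s1; s0-q>s2; s1-p>s3; s1-q>s4; s2-p>s5; s2-q>s6; s3-p>s3; s3-q>s4; s4-p>s5; s4-q>s6; s5-p>s3; s5-q>s4; s6-p>s5; s6-q>s6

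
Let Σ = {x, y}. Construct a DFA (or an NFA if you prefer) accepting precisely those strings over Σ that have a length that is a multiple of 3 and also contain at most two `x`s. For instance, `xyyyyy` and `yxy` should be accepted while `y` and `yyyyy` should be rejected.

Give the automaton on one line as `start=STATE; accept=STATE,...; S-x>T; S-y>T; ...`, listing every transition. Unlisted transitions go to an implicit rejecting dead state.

Run two small machines in parallel and take their product. One (3 states) tracks the input length modulo 3; the other (4 states) tracks the count of `x`s, saturating at 3. Each combined state is a pair, one component from each; accept when both components accept. Minimizing collapses redundant product states.
With 10 states:
        x   y  
>* s0   s1  s2 
   s1   s3  s4 
   s2   s4  s5 
   s3   s6  s7 
   s4   s7  s8 
   s5   s8  s0 
   s6   s6  s6 
 * s7   s6  s9 
 * s8   s9  s1 
   s9   s6  s3 
(> = start, * = accepting)

start=s0; accept=s0,s7,s8; s0-x>s1; s0-y>s2; s1-x>s3; s1-y>s4; s2-x>s4; s2-y>s5; s3-x>s6; s3-y>s7; s4-x>s7; s4-y>s8; s5-x>s8; s5-y>s0; s6-x>s6; s6-y>s6; s7-x>s6; s7-y>s9; s8-x>s9; s8-y>s1; s9-x>s6; s9-y>s3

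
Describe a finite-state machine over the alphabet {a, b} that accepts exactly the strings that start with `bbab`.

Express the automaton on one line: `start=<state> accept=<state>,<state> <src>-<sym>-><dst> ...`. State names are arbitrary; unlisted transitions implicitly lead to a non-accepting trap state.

start=q0 accept=q4 q0-a->q5 q0-b->q1 q1-a->q5 q1-b->q2 q2-a->q3 q2-b->q5 q3-a->q5 q3-b->q4 q4-a->q4 q4-b->q4 q5-a->q5 q5-b->q5

Walk along `bbab` while the input agrees: from q0 take `b` to q1, and so on. Any deviation drops to the rejecting sink q5. Once q4 is reached the prefix is confirmed and every continuation is accepted.
With 6 states:
        a   b  
>  q0   q5  q1 
   q1   q5  q2 
   q2   q3  q5 
   q3   q5  q4 
 * q4   q4  q4 
   q5   q5  q5 
(> = start, * = accepting)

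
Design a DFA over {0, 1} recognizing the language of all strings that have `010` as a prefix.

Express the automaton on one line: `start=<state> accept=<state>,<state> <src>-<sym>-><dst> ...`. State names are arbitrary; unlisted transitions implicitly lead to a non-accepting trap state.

start=q0 accept=q3 q0-0->q1 q0-1->q4 q1-0->q4 q1-1->q2 q2-0->q3 q2-1->q4 q3-0->q3 q3-1->q3 q4-0->q4 q4-1->q4

Check the first 3 symbols one by one: q0 through q2 record how many have matched `010` so far; any wrong symbol goes to the dead state q4. After all 3 match we enter the accepting sink q3.
With 5 states:
        0   1  
>  q0   q1  q4 
   q1   q4  q2 
   q2   q3  q4 
 * q3   q3  q3 
   q4   q4  q4 
(> = start, * = accepting)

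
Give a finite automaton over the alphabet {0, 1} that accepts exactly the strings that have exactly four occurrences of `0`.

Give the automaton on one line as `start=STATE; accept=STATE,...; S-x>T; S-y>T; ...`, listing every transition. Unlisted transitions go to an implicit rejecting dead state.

Only the number of `0`s matters, and only up to 5. Make a chain A → B → C → D → E → F advanced by each `0` (with F absorbing); every other symbol self-loops. The accepting set is {E}.
       0  1 
>  A   B  A 
   B   C  B 
   C   D  C 
   D   E  D 
 * E   F  E 
   F   F  F 
(> = start, * = accepting)

start=A; accept=E; A-0>B; A-1>A; B-0>C; B-1>B; C-0>D; C-1>C; D-0>E; D-1>D; E-0>F; E-1>E; F-0>F; F-1>F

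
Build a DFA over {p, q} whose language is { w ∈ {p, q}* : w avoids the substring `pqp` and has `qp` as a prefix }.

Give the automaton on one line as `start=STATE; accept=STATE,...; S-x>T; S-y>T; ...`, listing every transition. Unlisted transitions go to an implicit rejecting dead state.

Run two small machines in parallel and take their product. The first has 4 states tracking partial matches of the forbidden pattern `pqp`; the second has 4 states tracking whether the input so far still matches the prefix `qp`. A product state is a pair (one from each), accepting exactly when both do.
A 10-state machine:
       p  q 
>  A   B  C 
   B   B  D 
   C   E  F 
   D   G  F 
 * E   E  H 
   F   B  F 
   G   G  G 
 * H   I  J 
   I   I  I 
 * J   E  J 
(> = start, * = accepting)

start=A; accept=E,H,J; A-p>B; A-q>C; B-p>B; B-q>D; C-p>E; C-q>F; D-p>G; D-q>F; E-p>E; E-q>H; F-p>B; F-q>F; G-p>G; G-q>G; H-p>I; H-q>J; I-p>I; I-q>I; J-p>E; J-q>J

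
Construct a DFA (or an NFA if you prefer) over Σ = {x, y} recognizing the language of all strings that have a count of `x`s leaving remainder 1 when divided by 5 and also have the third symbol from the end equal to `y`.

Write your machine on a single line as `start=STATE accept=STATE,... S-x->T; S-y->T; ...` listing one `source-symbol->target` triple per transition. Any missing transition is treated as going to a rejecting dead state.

start=S0; accept=S9,S10,S12,S15; S0-x->S1; S0-y->S2; S1-x->S3; S1-y->S4; S2-x->S5; S2-y->S6; S3-x->S7; S3-y->S3; S4-x->S3; S4-y->S8; S5-x->S3; S5-y->S9; S6-x->S10; S6-y->S6; S7-x->S11; S7-y->S7; S8-x->S3; S8-y->S12; S9-x->S3; S9-y->S8; S10-x->S3; S10-y->S9; S11-x->S0; S11-y->S13; S12-x->S3; S12-y->S12; S13-x->S14; S13-y->S13; S14-x->S15; S14-y->S2; S15-x->S3; S15-y->S4

Run two small machines in parallel and take their product. One (5 states) tracks the count of `x`s modulo 5; the other (15 states) tracks the last 3 symbols read. Each combined state is a pair, one component from each; accept when both components accept. Minimizing collapses redundant product states.
A 16-state machine:
          x    y  
>  S0     S1   S2 
   S1     S3   S4 
   S2     S5   S6 
   S3     S7   S3 
   S4     S3   S8 
   S5     S3   S9 
   S6    S10   S6 
   S7    S11   S7 
   S8     S3  S12 
 * S9     S3   S8 
 * S10    S3   S9 
   S11    S0  S13 
 * S12    S3  S12 
   S13   S14  S13 
   S14   S15   S2 
 * S15    S3   S4 
(> = start, * = accepting)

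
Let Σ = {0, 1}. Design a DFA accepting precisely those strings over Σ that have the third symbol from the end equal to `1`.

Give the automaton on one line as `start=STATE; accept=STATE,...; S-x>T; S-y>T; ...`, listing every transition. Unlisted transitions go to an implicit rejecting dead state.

start=S0; accept=S11,S12,S13,S14; S0-0>S1; S0-1>S2; S1-0>S3; S1-1>S4; S2-0>S5; S2-1>S6; S3-0>S7; S3-1>S8; S4-0>S9; S4-1>S10; S5-0>S11; S5-1>S12; S6-0>S13; S6-1>S14; S7-0>S7; S7-1>S8; S8-0>S9; S8-1>S10; S9-0>S11; S9-1>S12; S10-0>S13; S10-1>S14; S11-0>S7; S11-1>S8; S12-0>S9; S12-1>S10; S13-0>S11; S13-1>S12; S14-0>S13; S14-1>S14

A DFA must remember the last 3 symbols (since which symbol is third-to-last isn't known until the input ends). Use one state per possible window of the last ≤3 symbols; accept from those whose window starts with `1`.
A 15-state machine:
          0    1  
>  S0     S1   S2 
   S1     S3   S4 
   S2     S5   S6 
   S3     S7   S8 
   S4     S9  S10 
   S5    S11  S12 
   S6    S13  S14 
   S7     S7   S8 
   S8     S9  S10 
   S9    S11  S12 
   S10   S13  S14 
 * S11    S7   S8 
 * S12    S9  S10 
 * S13   S11  S12 
 * S14   S13  S14 
(> = start, * = accepting)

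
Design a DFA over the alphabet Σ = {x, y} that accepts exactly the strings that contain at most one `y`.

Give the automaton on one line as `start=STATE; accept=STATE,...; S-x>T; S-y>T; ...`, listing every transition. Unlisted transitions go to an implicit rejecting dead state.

start=A; accept=A,B; A-x>A; A-y>B; B-x>B; B-y>C; C-x>C; C-y>C

Only the number of `y`s matters, and only up to 2. Make a chain A → B → C advanced by each `y` (with C absorbing); every other symbol self-loops. The accepting set is {A, B}.
       x  y 
>* A   A  B 
 * B   B  C 
   C   C  C 
(> = start, * = accepting)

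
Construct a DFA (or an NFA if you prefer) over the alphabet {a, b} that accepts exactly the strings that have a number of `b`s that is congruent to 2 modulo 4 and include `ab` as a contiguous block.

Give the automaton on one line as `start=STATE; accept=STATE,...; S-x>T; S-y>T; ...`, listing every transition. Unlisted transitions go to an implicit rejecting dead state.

Run two small machines in parallel and take their product. The first has 4 states tracking the count of `b`s modulo 4; the second has 3 states tracking whether and how much of `ab` has been seen. A product state is a pair (one from each), accepting exactly when both do. Minimizing collapses redundant product states.
9 states suffice.
        a   b  
>  S0   S1  S2 
   S1   S1  S3 
   S2   S3  S4 
   S3   S3  S5 
   S4   S6  S7 
 * S5   S5  S8 
   S6   S6  S8 
   S7   S8  S0 
   S8   S8  S1 
(> = start, * = accepting)

start=S0; accept=S5; S0-a>S1; S0-b>S2; S1-a>S1; S1-b>S3; S2-a>S3; S2-b>S4; S3-a>S3; S3-b>S5; S4-a>S6; S4-b>S7; S5-a>S5; S5-b>S8; S6-a>S6; S6-b>S8; S7-a>S8; S7-b>S0; S8-a>S8; S8-b>S1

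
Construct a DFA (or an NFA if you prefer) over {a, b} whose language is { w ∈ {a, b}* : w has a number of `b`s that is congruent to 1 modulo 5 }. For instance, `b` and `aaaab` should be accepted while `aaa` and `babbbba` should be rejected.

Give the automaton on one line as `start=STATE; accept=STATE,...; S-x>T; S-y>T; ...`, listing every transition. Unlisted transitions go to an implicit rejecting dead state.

Keep the running count of `b`s modulo 5: each `b` advances along the cycle q0 → q1 → q2 → q3 → q4 → q0 while other symbols loop. Accept at q1.
        a   b  
>  q0   q0  q1 
 * q1   q1  q2 
   q2   q2  q3 
   q3   q3  q4 
   q4   q4  q0 
(> = start, * = accepting)

start=q0; accept=q1; q0-a>q0; q0-b>q1; q1-a>q1; q1-b>q2; q2-a>q2; q2-b>q3; q3-a>q3; q3-b>q4; q4-a>q4; q4-b>q0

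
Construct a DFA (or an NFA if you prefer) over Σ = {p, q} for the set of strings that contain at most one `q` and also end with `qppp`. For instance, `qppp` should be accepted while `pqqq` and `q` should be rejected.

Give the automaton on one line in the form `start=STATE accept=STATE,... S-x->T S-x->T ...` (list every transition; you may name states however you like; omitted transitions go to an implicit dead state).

Build one automaton per condition and run them in lockstep. One (3 states) tracks the count of `q`s, saturating at 2; the other (5 states) tracks how much of the suffix `qppp` has currently been matched. Each combined state is a pair, one component from each; accept when both components accept.
With 11 states:
          p    q  
>  s0     s0   s1 
   s1     s2   s3 
   s2     s4   s3 
   s3     s5   s3 
   s4     s6   s3 
   s5     s7   s3 
 * s6     s8   s3 
   s7     s9   s3 
   s8     s8   s3 
   s9    s10   s3 
   s10   s10   s3 
(> = start, * = accepting)

start=s0 accept=s6 s0-p->s0 s0-q->s1 s1-p->s2 s1-q->s3 s2-p->s4 s2-q->s3 s3-p->s5 s3-q->s3 s4-p->s6 s4-q->s3 s5-p->s7 s5-q->s3 s6-p->s8 s6-q->s3 s7-p->s9 s7-q->s3 s8-p->s8 s8-q->s3 s9-p->s10 s9-q->s3 s10-p->s10 s10-q->s3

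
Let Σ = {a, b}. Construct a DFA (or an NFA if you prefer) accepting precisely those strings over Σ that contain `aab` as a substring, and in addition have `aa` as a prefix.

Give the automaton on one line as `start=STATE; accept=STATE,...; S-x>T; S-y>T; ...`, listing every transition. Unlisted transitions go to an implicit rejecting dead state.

Build one automaton per condition and run them in lockstep. The first has 4 states tracking whether and how much of `aab` has been seen; the second has 4 states tracking whether the input so far still matches the prefix `aa`. A product state is a pair (one from each), accepting exactly when both do. After merging equivalent states the machine shrinks.
5 states suffice.
        a   b  
>  q0   q1  q2 
   q1   q3  q2 
   q2   q2  q2 
   q3   q3  q4 
 * q4   q4  q4 
(> = start, * = accepting)

start=q0; accept=q4; q0-a>q1; q0-b>q2; q1-a>q3; q1-b>q2; q2-a>q2; q2-b>q2; q3-a>q3; q3-b>q4; q4-a>q4; q4-b>q4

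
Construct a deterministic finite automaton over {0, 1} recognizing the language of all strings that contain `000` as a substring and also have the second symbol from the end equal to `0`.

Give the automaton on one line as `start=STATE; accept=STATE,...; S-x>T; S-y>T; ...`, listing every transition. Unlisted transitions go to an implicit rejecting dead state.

start=s0; accept=s7,s8; s0-0>s1; s0-1>s2; s1-0>s3; s1-1>s4; s2-0>s5; s2-1>s6; s3-0>s7; s3-1>s4; s4-0>s5; s4-1>s6; s5-0>s3; s5-1>s4; s6-0>s5; s6-1>s6; s7-0>s7; s7-1>s8; s8-0>s9; s8-1>s10; s9-0>s7; s9-1>s8; s10-0>s9; s10-1>s10

Handle the two conditions separately and then intersect. One (4 states) tracks whether and how much of `000` has been seen; the other (7 states) tracks the last 2 symbols read. Each combined state is a pair, one component from each; accept when both components accept.
          0    1  
>  s0     s1   s2 
   s1     s3   s4 
   s2     s5   s6 
   s3     s7   s4 
   s4     s5   s6 
   s5     s3   s4 
   s6     s5   s6 
 * s7     s7   s8 
 * s8     s9  s10 
   s9     s7   s8 
   s10    s9  s10 
(> = start, * = accepting)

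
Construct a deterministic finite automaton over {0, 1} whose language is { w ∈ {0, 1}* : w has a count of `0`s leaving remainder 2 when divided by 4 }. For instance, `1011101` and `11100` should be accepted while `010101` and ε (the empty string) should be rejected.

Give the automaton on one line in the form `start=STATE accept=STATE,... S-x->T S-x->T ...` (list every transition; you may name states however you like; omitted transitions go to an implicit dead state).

start=s0 accept=s2 s0-0->s1 s0-1->s0 s1-0->s2 s1-1->s1 s2-0->s3 s2-1->s2 s3-0->s0 s3-1->s3

The only thing that matters is how many `0`s have appeared, reduced mod 4. Use one state per residue: s0 for 0, …, s3 for 3. Reading `0` moves to the next residue; anything else stays put. s2 is accepting.
With 4 states:
        0   1  
>  s0   s1  s0 
   s1   s2  s1 
 * s2   s3  s2 
   s3   s0  s3 
(> = start, * = accepting)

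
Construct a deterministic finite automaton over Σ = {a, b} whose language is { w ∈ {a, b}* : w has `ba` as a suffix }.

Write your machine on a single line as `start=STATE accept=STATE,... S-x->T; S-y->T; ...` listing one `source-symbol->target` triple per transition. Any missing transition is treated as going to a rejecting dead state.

Let each state record the length of the longest suffix of the input read so far that is also a prefix of `ba`. s1 means the last symbol is `b`; s2 means the last 2 symbols are `ba`. Accept only at s2, where the string currently ends in `ba`.
3 states suffice.
        a   b  
>  s0   s0  s1 
   s1   s2  s1 
 * s2   s0  s1 
(> = start, * = accepting)

start=s0; accept=s2; s0-a->s0; s0-b->s1; s1-a->s2; s1-b->s1; s2-a->s0; s2-b->s1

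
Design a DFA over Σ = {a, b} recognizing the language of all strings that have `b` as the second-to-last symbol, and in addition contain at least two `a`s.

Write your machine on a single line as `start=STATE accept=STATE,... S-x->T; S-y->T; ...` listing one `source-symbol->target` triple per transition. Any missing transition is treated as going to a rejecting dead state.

start=q0; accept=q9,q12,q13,q14; q0-a->q1; q0-b->q2; q1-a->q3; q1-b->q4; q2-a->q5; q2-b->q6; q3-a->q7; q3-b->q8; q4-a->q9; q4-b->q10; q5-a->q3; q5-b->q4; q6-a->q5; q6-b->q6; q7-a->q7; q7-b->q11; q8-a->q12; q8-b->q13; q9-a->q7; q9-b->q8; q10-a->q9; q10-b->q10; q11-a->q12; q11-b->q14; q12-a->q7; q12-b->q11; q13-a->q12; q13-b->q13; q14-a->q12; q14-b->q14

Run two small machines in parallel and take their product. The first has 7 states tracking the last 2 symbols read; the second has 4 states tracking the count of `a`s, saturating at 3. A product state is a pair (one from each), accepting exactly when both do.
With 15 states:
          a    b  
>  q0     q1   q2 
   q1     q3   q4 
   q2     q5   q6 
   q3     q7   q8 
   q4     q9  q10 
   q5     q3   q4 
   q6     q5   q6 
   q7     q7  q11 
   q8    q12  q13 
 * q9     q7   q8 
   q10    q9  q10 
   q11   q12  q14 
 * q12    q7  q11 
 * q13   q12  q13 
 * q14   q12  q14 
(> = start, * = accepting)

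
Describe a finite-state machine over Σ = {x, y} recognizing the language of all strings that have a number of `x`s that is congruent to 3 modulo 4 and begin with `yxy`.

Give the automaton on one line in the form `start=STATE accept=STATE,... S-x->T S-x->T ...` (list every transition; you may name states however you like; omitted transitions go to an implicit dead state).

start=S0 accept=S6 S0-x->S1 S0-y->S2 S1-x->S1 S1-y->S1 S2-x->S3 S2-y->S1 S3-x->S1 S3-y->S4 S4-x->S5 S4-y->S4 S5-x->S6 S5-y->S5 S6-x->S7 S6-y->S6 S7-x->S4 S7-y->S7

Build one automaton per condition and run them in lockstep. One (4 states) tracks the count of `x`s modulo 4; the other (5 states) tracks whether the input so far still matches the prefix `yxy`. Each combined state is a pair, one component from each; accept when both components accept. After merging equivalent states the machine shrinks.
        x   y  
>  S0   S1  S2 
   S1   S1  S1 
   S2   S3  S1 
   S3   S1  S4 
   S4   S5  S4 
   S5   S6  S5 
 * S6   S7  S6 
   S7   S4  S7 
(> = start, * = accepting)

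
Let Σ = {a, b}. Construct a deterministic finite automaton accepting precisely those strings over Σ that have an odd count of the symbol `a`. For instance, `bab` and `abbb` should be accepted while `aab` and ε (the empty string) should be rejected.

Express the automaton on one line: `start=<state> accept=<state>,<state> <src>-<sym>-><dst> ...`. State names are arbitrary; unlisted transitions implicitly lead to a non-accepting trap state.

start=q0 accept=q1 q0-a->q1 q0-b->q0 q1-a->q0 q1-b->q1

Keep the running count of `a`s modulo 2: each `a` advances along the cycle q0 → q1 → q0 while other symbols loop. Accept at q1.
2 states suffice.
        a   b  
>  q0   q1  q0 
 * q1   q0  q1 
(> = start, * = accepting)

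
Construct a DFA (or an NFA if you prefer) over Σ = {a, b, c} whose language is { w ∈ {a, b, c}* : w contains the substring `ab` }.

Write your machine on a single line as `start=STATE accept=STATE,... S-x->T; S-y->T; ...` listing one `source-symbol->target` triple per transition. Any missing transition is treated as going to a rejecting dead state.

start=s0; accept=s2; s0-a->s1; s0-b->s0; s0-c->s0; s1-a->s1; s1-b->s2; s1-c->s0; s2-a->s2; s2-b->s2; s2-c->s2

Track how much of `ab` has been matched so far: state s0 is no progress, s2 is the absorbing accept state reached once `ab` has occurred. Intermediate states record partial matches; on a mismatch, fall back to the longest reusable overlap.
        a   b   c  
>  s0   s1  s0  s0 
   s1   s1  s2  s0 
 * s2   s2  s2  s2 
(> = start, * = accepting)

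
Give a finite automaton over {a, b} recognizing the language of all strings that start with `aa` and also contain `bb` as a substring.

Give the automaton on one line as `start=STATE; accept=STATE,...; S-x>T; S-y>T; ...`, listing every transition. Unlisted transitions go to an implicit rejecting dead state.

start=q0; accept=q5; q0-a>q1; q0-b>q2; q1-a>q3; q1-b>q2; q2-a>q2; q2-b>q2; q3-a>q3; q3-b>q4; q4-a>q3; q4-b>q5; q5-a>q5; q5-b>q5

Build one automaton per condition and run them in lockstep. One (4 states) tracks whether the input so far still matches the prefix `aa`; the other (3 states) tracks whether and how much of `bb` has been seen. Each combined state is a pair, one component from each; accept when both components accept. Equivalent product states are then merged.
        a   b  
>  q0   q1  q2 
   q1   q3  q2 
   q2   q2  q2 
   q3   q3  q4 
   q4   q3  q5 
 * q5   q5  q5 
(> = start, * = accepting)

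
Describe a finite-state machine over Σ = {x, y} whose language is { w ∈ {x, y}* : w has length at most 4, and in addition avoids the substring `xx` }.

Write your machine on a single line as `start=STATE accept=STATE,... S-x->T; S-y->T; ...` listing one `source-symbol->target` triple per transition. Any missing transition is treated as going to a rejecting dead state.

Build one automaton per condition and run them in lockstep. One (6 states) tracks the input length, saturating at 5; the other (3 states) tracks partial matches of the forbidden pattern `xx`. Each combined state is a pair, one component from each; accept when both components accept. Minimizing collapses redundant product states.
A 9-state machine:
        x   y  
>* s0   s1  s2 
 * s1   s3  s4 
 * s2   s5  s4 
   s3   s3  s3 
 * s4   s6  s7 
 * s5   s3  s7 
 * s6   s3  s8 
 * s7   s8  s8 
 * s8   s3  s3 
(> = start, * = accepting)

start=s0; accept=s0,s1,s2,s4,s5,s6,s7,s8; s0-x->s1; s0-y->s2; s1-x->s3; s1-y->s4; s2-x->s5; s2-y->s4; s3-x->s3; s3-y->s3; s4-x->s6; s4-y->s7; s5-x->s3; s5-y->s7; s6-x->s3; s6-y->s8; s7-x->s8; s7-y->s8; s8-x->s3; s8-y->s3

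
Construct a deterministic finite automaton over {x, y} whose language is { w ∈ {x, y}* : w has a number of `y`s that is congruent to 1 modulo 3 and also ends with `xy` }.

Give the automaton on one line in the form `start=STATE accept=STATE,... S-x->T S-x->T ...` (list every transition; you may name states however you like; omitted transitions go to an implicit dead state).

start=s0 accept=s3 s0-x->s1 s0-y->s2 s1-x->s1 s1-y->s3 s2-x->s2 s2-y->s4 s3-x->s2 s3-y->s4 s4-x->s4 s4-y->s0

Run two small machines in parallel and take their product. One (3 states) tracks the count of `y`s modulo 3; the other (3 states) tracks how much of the suffix `xy` has currently been matched. Each combined state is a pair, one component from each; accept when both components accept. After merging equivalent states the machine shrinks.
A 5-state machine:
        x   y  
>  s0   s1  s2 
   s1   s1  s3 
   s2   s2  s4 
 * s3   s2  s4 
   s4   s4  s0 
(> = start, * = accepting)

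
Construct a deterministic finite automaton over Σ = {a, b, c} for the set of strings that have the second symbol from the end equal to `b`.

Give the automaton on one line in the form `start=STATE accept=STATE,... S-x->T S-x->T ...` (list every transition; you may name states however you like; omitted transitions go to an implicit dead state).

start=q0 accept=q7,q8,q9 q0-a->q1 q0-b->q2 q0-c->q3 q1-a->q4 q1-b->q5 q1-c->q6 q2-a->q7 q2-b->q8 q2-c->q9 q3-a->q10 q3-b->q11 q3-c->q12 q4-a->q4 q4-b->q5 q4-c->q6 q5-a->q7 q5-b->q8 q5-c->q9 q6-a->q10 q6-b->q11 q6-c->q12 q7-a->q4 q7-b->q5 q7-c->q6 q8-a->q7 q8-b->q8 q8-c->q9 q9-a->q10 q9-b->q11 q9-c->q12 q10-a->q4 q10-b->q5 q10-c->q6 q11-a->q7 q11-b->q8 q11-c->q9 q12-a->q10 q12-b->q11 q12-c->q12

Because acceptance depends on a position counted from the end, the machine has to buffer the most recent 2 symbols. Make each state the string of the last up-to-2 symbols read; on input `x` shift the window left and append `x`. Accept when the buffered window has length 2 and begins with `b`.
With 13 states:
          a    b    c  
>  q0     q1   q2   q3 
   q1     q4   q5   q6 
   q2     q7   q8   q9 
   q3    q10  q11  q12 
   q4     q4   q5   q6 
   q5     q7   q8   q9 
   q6    q10  q11  q12 
 * q7     q4   q5   q6 
 * q8     q7   q8   q9 
 * q9    q10  q11  q12 
   q10    q4   q5   q6 
   q11    q7   q8   q9 
   q12   q10  q11  q12 
(> = start, * = accepting)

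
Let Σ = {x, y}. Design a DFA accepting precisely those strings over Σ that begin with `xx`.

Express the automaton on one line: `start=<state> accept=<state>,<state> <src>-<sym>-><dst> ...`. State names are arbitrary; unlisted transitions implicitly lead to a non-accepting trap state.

start=A accept=C A-x->B A-y->D B-x->C B-y->D C-x->C C-y->C D-x->D D-y->D

Check the first 2 symbols one by one: A through B record how many have matched `xx` so far; any wrong symbol goes to the dead state D. After all 2 match we enter the accepting sink C.
4 states suffice.
       x  y 
>  A   B  D 
   B   C  D 
 * C   C  C 
   D   D  D 
(> = start, * = accepting)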